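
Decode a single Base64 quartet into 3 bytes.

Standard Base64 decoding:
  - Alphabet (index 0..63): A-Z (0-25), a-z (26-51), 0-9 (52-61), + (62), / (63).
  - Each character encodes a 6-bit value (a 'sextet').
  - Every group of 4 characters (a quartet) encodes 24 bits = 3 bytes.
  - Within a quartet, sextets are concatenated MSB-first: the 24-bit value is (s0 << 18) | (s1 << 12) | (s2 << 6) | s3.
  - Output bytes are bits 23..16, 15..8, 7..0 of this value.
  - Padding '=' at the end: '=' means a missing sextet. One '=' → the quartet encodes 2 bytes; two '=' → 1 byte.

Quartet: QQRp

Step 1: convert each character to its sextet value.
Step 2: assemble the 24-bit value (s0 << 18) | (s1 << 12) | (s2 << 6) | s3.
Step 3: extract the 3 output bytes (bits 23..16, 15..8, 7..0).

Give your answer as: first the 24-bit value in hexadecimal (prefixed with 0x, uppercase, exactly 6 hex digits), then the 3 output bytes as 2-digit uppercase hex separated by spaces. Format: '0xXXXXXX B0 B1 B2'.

Sextets: Q=16, Q=16, R=17, p=41
24-bit: (16<<18) | (16<<12) | (17<<6) | 41
      = 0x400000 | 0x010000 | 0x000440 | 0x000029
      = 0x410469
Bytes: (v>>16)&0xFF=41, (v>>8)&0xFF=04, v&0xFF=69

Answer: 0x410469 41 04 69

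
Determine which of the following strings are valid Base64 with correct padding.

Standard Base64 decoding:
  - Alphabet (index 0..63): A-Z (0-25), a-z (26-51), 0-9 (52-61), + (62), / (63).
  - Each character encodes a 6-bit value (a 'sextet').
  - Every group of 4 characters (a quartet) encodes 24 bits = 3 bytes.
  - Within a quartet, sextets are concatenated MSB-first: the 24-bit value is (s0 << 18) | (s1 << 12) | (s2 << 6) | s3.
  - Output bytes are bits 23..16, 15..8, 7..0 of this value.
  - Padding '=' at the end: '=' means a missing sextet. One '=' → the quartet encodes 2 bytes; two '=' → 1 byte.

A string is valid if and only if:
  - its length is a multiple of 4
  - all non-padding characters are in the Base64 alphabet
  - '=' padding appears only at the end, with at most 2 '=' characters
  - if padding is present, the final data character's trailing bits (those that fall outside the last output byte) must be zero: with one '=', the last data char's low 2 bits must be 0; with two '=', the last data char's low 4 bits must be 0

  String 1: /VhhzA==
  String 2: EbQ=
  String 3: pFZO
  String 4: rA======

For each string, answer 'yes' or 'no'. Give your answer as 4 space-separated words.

Answer: yes yes yes no

Derivation:
String 1: '/VhhzA==' → valid
String 2: 'EbQ=' → valid
String 3: 'pFZO' → valid
String 4: 'rA======' → invalid (6 pad chars (max 2))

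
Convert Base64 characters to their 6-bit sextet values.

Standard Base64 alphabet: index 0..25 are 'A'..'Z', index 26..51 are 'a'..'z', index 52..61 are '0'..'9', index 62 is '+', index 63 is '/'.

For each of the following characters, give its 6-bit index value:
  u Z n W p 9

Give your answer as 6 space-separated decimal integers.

Answer: 46 25 39 22 41 61

Derivation:
'u': a..z range, 26 + ord('u') − ord('a') = 46
'Z': A..Z range, ord('Z') − ord('A') = 25
'n': a..z range, 26 + ord('n') − ord('a') = 39
'W': A..Z range, ord('W') − ord('A') = 22
'p': a..z range, 26 + ord('p') − ord('a') = 41
'9': 0..9 range, 52 + ord('9') − ord('0') = 61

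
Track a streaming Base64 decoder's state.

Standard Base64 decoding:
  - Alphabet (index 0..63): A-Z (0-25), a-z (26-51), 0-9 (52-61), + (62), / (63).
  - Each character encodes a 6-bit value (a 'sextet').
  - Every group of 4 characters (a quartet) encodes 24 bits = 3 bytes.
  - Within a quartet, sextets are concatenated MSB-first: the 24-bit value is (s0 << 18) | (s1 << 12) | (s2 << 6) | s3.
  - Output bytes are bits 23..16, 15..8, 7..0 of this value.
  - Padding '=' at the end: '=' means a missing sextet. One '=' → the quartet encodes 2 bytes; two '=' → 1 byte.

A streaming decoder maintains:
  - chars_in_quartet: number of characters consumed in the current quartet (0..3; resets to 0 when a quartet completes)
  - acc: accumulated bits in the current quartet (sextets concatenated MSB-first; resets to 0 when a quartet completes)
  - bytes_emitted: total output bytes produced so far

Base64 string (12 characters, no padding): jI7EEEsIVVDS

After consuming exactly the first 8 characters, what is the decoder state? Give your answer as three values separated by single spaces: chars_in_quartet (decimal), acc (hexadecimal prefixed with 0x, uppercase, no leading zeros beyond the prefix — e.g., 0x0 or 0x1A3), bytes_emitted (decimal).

Answer: 0 0x0 6

Derivation:
After char 0 ('j'=35): chars_in_quartet=1 acc=0x23 bytes_emitted=0
After char 1 ('I'=8): chars_in_quartet=2 acc=0x8C8 bytes_emitted=0
After char 2 ('7'=59): chars_in_quartet=3 acc=0x2323B bytes_emitted=0
After char 3 ('E'=4): chars_in_quartet=4 acc=0x8C8EC4 -> emit 8C 8E C4, reset; bytes_emitted=3
After char 4 ('E'=4): chars_in_quartet=1 acc=0x4 bytes_emitted=3
After char 5 ('E'=4): chars_in_quartet=2 acc=0x104 bytes_emitted=3
After char 6 ('s'=44): chars_in_quartet=3 acc=0x412C bytes_emitted=3
After char 7 ('I'=8): chars_in_quartet=4 acc=0x104B08 -> emit 10 4B 08, reset; bytes_emitted=6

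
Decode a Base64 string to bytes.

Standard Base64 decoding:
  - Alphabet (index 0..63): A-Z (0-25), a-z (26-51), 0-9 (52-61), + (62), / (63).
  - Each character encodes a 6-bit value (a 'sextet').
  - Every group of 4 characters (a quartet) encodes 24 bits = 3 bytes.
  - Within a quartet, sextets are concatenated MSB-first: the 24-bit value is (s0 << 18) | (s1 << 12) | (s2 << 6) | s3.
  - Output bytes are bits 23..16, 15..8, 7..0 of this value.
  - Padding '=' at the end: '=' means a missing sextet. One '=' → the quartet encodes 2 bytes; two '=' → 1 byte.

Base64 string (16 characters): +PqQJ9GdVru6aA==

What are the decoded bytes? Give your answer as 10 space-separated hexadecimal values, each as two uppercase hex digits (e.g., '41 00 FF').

Answer: F8 FA 90 27 D1 9D 56 BB BA 68

Derivation:
After char 0 ('+'=62): chars_in_quartet=1 acc=0x3E bytes_emitted=0
After char 1 ('P'=15): chars_in_quartet=2 acc=0xF8F bytes_emitted=0
After char 2 ('q'=42): chars_in_quartet=3 acc=0x3E3EA bytes_emitted=0
After char 3 ('Q'=16): chars_in_quartet=4 acc=0xF8FA90 -> emit F8 FA 90, reset; bytes_emitted=3
After char 4 ('J'=9): chars_in_quartet=1 acc=0x9 bytes_emitted=3
After char 5 ('9'=61): chars_in_quartet=2 acc=0x27D bytes_emitted=3
After char 6 ('G'=6): chars_in_quartet=3 acc=0x9F46 bytes_emitted=3
After char 7 ('d'=29): chars_in_quartet=4 acc=0x27D19D -> emit 27 D1 9D, reset; bytes_emitted=6
After char 8 ('V'=21): chars_in_quartet=1 acc=0x15 bytes_emitted=6
After char 9 ('r'=43): chars_in_quartet=2 acc=0x56B bytes_emitted=6
After char 10 ('u'=46): chars_in_quartet=3 acc=0x15AEE bytes_emitted=6
After char 11 ('6'=58): chars_in_quartet=4 acc=0x56BBBA -> emit 56 BB BA, reset; bytes_emitted=9
After char 12 ('a'=26): chars_in_quartet=1 acc=0x1A bytes_emitted=9
After char 13 ('A'=0): chars_in_quartet=2 acc=0x680 bytes_emitted=9
Padding '==': partial quartet acc=0x680 -> emit 68; bytes_emitted=10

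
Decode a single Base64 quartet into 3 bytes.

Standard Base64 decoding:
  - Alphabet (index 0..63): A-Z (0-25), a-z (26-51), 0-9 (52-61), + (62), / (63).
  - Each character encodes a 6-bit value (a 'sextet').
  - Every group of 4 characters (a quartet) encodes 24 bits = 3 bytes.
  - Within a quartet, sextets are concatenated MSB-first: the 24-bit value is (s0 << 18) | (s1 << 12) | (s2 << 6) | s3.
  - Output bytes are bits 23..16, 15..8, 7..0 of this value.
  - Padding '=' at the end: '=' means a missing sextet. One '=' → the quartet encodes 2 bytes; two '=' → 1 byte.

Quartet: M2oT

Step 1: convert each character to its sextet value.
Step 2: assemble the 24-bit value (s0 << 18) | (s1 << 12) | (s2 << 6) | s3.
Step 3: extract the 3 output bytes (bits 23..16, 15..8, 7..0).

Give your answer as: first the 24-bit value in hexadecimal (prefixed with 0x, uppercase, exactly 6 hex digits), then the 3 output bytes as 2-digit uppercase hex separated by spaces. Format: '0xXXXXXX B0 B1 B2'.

Sextets: M=12, 2=54, o=40, T=19
24-bit: (12<<18) | (54<<12) | (40<<6) | 19
      = 0x300000 | 0x036000 | 0x000A00 | 0x000013
      = 0x336A13
Bytes: (v>>16)&0xFF=33, (v>>8)&0xFF=6A, v&0xFF=13

Answer: 0x336A13 33 6A 13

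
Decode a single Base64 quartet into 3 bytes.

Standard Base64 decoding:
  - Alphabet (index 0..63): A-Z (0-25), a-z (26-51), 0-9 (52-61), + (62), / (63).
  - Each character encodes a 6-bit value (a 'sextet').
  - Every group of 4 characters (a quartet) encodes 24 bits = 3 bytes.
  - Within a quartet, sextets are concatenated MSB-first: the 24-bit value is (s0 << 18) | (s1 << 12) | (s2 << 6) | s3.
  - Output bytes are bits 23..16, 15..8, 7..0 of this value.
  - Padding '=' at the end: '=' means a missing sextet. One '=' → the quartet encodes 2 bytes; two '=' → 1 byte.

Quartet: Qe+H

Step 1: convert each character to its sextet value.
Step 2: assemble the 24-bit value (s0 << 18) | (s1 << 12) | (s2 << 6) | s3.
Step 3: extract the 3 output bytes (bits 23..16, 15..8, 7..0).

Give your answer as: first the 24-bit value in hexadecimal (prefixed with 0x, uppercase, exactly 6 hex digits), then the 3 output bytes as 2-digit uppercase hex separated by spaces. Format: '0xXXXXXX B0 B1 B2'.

Answer: 0x41EF87 41 EF 87

Derivation:
Sextets: Q=16, e=30, +=62, H=7
24-bit: (16<<18) | (30<<12) | (62<<6) | 7
      = 0x400000 | 0x01E000 | 0x000F80 | 0x000007
      = 0x41EF87
Bytes: (v>>16)&0xFF=41, (v>>8)&0xFF=EF, v&0xFF=87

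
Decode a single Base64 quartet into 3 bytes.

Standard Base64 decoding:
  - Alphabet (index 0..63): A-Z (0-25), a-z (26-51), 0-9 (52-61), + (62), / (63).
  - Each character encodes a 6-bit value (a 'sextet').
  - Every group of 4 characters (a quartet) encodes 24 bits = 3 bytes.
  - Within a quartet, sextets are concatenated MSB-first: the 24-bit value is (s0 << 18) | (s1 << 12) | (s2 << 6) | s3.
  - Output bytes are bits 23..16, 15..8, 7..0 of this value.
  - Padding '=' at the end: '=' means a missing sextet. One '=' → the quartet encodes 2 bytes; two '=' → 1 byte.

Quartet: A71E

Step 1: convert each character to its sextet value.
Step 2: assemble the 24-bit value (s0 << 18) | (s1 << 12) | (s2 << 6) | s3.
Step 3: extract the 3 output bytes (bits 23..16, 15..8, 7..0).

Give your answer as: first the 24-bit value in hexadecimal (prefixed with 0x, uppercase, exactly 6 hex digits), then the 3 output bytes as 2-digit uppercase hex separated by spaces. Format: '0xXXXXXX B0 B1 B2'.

Sextets: A=0, 7=59, 1=53, E=4
24-bit: (0<<18) | (59<<12) | (53<<6) | 4
      = 0x000000 | 0x03B000 | 0x000D40 | 0x000004
      = 0x03BD44
Bytes: (v>>16)&0xFF=03, (v>>8)&0xFF=BD, v&0xFF=44

Answer: 0x03BD44 03 BD 44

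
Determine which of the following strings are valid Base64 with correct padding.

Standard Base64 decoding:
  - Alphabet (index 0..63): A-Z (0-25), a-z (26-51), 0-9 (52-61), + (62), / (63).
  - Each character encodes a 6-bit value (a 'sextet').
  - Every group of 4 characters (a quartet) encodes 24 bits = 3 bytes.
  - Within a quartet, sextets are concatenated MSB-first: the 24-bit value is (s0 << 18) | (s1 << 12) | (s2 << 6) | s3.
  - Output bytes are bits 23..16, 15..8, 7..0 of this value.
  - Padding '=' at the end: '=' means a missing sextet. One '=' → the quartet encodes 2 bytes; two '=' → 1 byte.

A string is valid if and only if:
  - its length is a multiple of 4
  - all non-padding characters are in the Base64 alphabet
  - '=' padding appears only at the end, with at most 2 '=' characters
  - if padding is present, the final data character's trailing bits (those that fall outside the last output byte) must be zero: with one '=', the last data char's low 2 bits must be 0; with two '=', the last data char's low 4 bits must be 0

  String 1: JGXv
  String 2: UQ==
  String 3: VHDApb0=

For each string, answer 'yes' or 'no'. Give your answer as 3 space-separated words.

Answer: yes yes yes

Derivation:
String 1: 'JGXv' → valid
String 2: 'UQ==' → valid
String 3: 'VHDApb0=' → valid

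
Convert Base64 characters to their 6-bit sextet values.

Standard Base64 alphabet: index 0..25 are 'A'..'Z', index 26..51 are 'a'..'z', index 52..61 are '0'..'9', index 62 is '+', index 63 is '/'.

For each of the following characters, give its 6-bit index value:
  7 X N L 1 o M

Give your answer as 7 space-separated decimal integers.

Answer: 59 23 13 11 53 40 12

Derivation:
'7': 0..9 range, 52 + ord('7') − ord('0') = 59
'X': A..Z range, ord('X') − ord('A') = 23
'N': A..Z range, ord('N') − ord('A') = 13
'L': A..Z range, ord('L') − ord('A') = 11
'1': 0..9 range, 52 + ord('1') − ord('0') = 53
'o': a..z range, 26 + ord('o') − ord('a') = 40
'M': A..Z range, ord('M') − ord('A') = 12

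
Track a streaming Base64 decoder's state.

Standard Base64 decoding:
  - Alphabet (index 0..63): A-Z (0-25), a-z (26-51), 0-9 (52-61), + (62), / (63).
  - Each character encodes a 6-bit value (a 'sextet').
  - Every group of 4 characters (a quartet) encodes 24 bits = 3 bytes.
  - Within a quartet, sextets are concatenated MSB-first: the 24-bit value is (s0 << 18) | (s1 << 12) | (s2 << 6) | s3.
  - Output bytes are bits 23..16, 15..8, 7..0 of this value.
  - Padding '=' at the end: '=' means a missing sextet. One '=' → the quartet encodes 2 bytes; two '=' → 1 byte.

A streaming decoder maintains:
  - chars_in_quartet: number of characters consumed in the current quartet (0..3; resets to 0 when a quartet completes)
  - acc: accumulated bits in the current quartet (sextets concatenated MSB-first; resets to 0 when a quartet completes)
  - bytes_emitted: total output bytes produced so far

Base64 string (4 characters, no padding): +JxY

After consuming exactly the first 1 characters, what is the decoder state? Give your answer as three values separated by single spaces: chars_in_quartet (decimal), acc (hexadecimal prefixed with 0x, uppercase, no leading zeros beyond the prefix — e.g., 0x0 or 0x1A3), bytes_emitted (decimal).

After char 0 ('+'=62): chars_in_quartet=1 acc=0x3E bytes_emitted=0

Answer: 1 0x3E 0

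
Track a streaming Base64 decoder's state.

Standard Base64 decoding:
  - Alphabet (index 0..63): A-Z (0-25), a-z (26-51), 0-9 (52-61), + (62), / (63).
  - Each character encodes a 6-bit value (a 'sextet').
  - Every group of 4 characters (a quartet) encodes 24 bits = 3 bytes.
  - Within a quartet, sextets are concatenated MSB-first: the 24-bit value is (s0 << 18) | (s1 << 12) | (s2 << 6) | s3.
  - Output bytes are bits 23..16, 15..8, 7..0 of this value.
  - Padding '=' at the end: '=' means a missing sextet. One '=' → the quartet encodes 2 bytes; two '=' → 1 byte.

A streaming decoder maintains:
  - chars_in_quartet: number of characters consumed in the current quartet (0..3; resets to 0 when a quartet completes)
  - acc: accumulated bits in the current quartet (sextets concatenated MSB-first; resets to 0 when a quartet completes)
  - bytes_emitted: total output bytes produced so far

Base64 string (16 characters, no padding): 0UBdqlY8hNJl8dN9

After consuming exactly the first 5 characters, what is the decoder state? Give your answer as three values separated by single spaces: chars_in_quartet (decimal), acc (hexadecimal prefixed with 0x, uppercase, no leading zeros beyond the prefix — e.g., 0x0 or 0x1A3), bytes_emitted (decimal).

Answer: 1 0x2A 3

Derivation:
After char 0 ('0'=52): chars_in_quartet=1 acc=0x34 bytes_emitted=0
After char 1 ('U'=20): chars_in_quartet=2 acc=0xD14 bytes_emitted=0
After char 2 ('B'=1): chars_in_quartet=3 acc=0x34501 bytes_emitted=0
After char 3 ('d'=29): chars_in_quartet=4 acc=0xD1405D -> emit D1 40 5D, reset; bytes_emitted=3
After char 4 ('q'=42): chars_in_quartet=1 acc=0x2A bytes_emitted=3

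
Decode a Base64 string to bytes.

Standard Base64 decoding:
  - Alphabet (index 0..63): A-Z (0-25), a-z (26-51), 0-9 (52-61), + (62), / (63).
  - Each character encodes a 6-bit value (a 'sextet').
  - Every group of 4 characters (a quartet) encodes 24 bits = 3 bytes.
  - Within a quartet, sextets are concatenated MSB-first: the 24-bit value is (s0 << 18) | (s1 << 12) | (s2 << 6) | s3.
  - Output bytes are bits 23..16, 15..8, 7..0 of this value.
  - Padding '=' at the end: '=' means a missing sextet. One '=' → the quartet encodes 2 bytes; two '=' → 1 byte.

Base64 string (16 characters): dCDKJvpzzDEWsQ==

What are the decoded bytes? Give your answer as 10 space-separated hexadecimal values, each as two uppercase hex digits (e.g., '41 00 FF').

After char 0 ('d'=29): chars_in_quartet=1 acc=0x1D bytes_emitted=0
After char 1 ('C'=2): chars_in_quartet=2 acc=0x742 bytes_emitted=0
After char 2 ('D'=3): chars_in_quartet=3 acc=0x1D083 bytes_emitted=0
After char 3 ('K'=10): chars_in_quartet=4 acc=0x7420CA -> emit 74 20 CA, reset; bytes_emitted=3
After char 4 ('J'=9): chars_in_quartet=1 acc=0x9 bytes_emitted=3
After char 5 ('v'=47): chars_in_quartet=2 acc=0x26F bytes_emitted=3
After char 6 ('p'=41): chars_in_quartet=3 acc=0x9BE9 bytes_emitted=3
After char 7 ('z'=51): chars_in_quartet=4 acc=0x26FA73 -> emit 26 FA 73, reset; bytes_emitted=6
After char 8 ('z'=51): chars_in_quartet=1 acc=0x33 bytes_emitted=6
After char 9 ('D'=3): chars_in_quartet=2 acc=0xCC3 bytes_emitted=6
After char 10 ('E'=4): chars_in_quartet=3 acc=0x330C4 bytes_emitted=6
After char 11 ('W'=22): chars_in_quartet=4 acc=0xCC3116 -> emit CC 31 16, reset; bytes_emitted=9
After char 12 ('s'=44): chars_in_quartet=1 acc=0x2C bytes_emitted=9
After char 13 ('Q'=16): chars_in_quartet=2 acc=0xB10 bytes_emitted=9
Padding '==': partial quartet acc=0xB10 -> emit B1; bytes_emitted=10

Answer: 74 20 CA 26 FA 73 CC 31 16 B1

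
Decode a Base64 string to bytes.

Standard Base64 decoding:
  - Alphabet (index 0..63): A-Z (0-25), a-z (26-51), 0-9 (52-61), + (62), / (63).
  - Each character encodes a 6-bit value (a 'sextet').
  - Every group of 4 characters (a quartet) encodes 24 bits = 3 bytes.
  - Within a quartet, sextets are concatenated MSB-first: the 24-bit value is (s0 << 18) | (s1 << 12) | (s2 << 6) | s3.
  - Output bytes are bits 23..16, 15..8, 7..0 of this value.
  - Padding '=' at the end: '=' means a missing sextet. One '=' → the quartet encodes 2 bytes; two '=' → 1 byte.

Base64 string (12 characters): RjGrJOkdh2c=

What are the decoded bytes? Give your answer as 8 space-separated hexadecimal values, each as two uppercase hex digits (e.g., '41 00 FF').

Answer: 46 31 AB 24 E9 1D 87 67

Derivation:
After char 0 ('R'=17): chars_in_quartet=1 acc=0x11 bytes_emitted=0
After char 1 ('j'=35): chars_in_quartet=2 acc=0x463 bytes_emitted=0
After char 2 ('G'=6): chars_in_quartet=3 acc=0x118C6 bytes_emitted=0
After char 3 ('r'=43): chars_in_quartet=4 acc=0x4631AB -> emit 46 31 AB, reset; bytes_emitted=3
After char 4 ('J'=9): chars_in_quartet=1 acc=0x9 bytes_emitted=3
After char 5 ('O'=14): chars_in_quartet=2 acc=0x24E bytes_emitted=3
After char 6 ('k'=36): chars_in_quartet=3 acc=0x93A4 bytes_emitted=3
After char 7 ('d'=29): chars_in_quartet=4 acc=0x24E91D -> emit 24 E9 1D, reset; bytes_emitted=6
After char 8 ('h'=33): chars_in_quartet=1 acc=0x21 bytes_emitted=6
After char 9 ('2'=54): chars_in_quartet=2 acc=0x876 bytes_emitted=6
After char 10 ('c'=28): chars_in_quartet=3 acc=0x21D9C bytes_emitted=6
Padding '=': partial quartet acc=0x21D9C -> emit 87 67; bytes_emitted=8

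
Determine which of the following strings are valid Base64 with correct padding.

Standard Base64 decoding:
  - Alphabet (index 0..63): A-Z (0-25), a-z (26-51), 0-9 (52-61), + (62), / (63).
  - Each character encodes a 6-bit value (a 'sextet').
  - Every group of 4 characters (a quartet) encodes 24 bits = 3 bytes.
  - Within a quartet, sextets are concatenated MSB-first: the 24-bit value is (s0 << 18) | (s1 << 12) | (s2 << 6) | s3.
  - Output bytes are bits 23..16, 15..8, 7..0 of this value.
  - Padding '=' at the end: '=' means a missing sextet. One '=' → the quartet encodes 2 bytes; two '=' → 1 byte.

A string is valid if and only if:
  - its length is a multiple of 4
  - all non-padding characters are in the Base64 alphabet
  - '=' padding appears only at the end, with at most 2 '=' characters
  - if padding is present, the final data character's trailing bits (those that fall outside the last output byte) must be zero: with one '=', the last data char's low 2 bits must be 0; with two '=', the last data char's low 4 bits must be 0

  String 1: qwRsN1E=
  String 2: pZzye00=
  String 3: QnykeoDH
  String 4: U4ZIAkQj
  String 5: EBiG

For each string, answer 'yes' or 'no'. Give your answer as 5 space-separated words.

Answer: yes yes yes yes yes

Derivation:
String 1: 'qwRsN1E=' → valid
String 2: 'pZzye00=' → valid
String 3: 'QnykeoDH' → valid
String 4: 'U4ZIAkQj' → valid
String 5: 'EBiG' → valid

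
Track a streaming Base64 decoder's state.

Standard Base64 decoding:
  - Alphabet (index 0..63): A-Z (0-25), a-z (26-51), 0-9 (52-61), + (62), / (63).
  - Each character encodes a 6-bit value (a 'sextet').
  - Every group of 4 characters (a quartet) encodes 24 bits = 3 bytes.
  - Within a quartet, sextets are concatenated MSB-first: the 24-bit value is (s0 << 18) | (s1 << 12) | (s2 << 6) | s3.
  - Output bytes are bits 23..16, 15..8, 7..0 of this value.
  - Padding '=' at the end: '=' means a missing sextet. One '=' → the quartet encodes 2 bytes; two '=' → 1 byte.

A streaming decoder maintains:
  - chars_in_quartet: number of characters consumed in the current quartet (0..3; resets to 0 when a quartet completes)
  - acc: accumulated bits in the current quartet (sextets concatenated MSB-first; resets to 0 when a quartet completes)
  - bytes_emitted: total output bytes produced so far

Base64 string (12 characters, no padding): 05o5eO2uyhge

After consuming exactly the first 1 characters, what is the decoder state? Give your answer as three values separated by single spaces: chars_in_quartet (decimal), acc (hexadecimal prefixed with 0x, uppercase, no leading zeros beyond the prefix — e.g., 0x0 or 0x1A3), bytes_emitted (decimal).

Answer: 1 0x34 0

Derivation:
After char 0 ('0'=52): chars_in_quartet=1 acc=0x34 bytes_emitted=0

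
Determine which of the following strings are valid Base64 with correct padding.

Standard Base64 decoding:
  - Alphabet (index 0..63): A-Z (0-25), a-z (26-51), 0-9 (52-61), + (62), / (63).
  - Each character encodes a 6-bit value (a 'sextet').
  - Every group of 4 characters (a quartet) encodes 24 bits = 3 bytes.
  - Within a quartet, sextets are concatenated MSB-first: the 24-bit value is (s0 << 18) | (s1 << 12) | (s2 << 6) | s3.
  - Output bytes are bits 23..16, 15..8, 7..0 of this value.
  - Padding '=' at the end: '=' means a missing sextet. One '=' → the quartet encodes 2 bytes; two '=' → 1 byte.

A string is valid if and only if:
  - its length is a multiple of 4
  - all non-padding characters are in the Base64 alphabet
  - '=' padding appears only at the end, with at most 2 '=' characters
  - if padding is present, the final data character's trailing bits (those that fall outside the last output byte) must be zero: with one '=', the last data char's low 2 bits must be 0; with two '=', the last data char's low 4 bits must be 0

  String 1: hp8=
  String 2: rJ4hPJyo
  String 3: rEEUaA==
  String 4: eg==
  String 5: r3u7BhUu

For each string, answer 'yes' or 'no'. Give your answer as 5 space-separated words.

Answer: yes yes yes yes yes

Derivation:
String 1: 'hp8=' → valid
String 2: 'rJ4hPJyo' → valid
String 3: 'rEEUaA==' → valid
String 4: 'eg==' → valid
String 5: 'r3u7BhUu' → valid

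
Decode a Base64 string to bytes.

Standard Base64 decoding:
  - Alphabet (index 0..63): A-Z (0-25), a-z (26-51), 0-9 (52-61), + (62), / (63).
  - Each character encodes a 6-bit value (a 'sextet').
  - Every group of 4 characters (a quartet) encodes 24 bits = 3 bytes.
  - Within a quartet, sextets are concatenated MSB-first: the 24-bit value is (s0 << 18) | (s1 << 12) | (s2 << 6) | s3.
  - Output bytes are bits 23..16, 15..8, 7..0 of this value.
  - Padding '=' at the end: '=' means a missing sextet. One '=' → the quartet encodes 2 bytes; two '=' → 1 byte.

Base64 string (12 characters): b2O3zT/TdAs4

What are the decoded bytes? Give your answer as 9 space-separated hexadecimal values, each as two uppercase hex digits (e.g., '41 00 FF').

After char 0 ('b'=27): chars_in_quartet=1 acc=0x1B bytes_emitted=0
After char 1 ('2'=54): chars_in_quartet=2 acc=0x6F6 bytes_emitted=0
After char 2 ('O'=14): chars_in_quartet=3 acc=0x1BD8E bytes_emitted=0
After char 3 ('3'=55): chars_in_quartet=4 acc=0x6F63B7 -> emit 6F 63 B7, reset; bytes_emitted=3
After char 4 ('z'=51): chars_in_quartet=1 acc=0x33 bytes_emitted=3
After char 5 ('T'=19): chars_in_quartet=2 acc=0xCD3 bytes_emitted=3
After char 6 ('/'=63): chars_in_quartet=3 acc=0x334FF bytes_emitted=3
After char 7 ('T'=19): chars_in_quartet=4 acc=0xCD3FD3 -> emit CD 3F D3, reset; bytes_emitted=6
After char 8 ('d'=29): chars_in_quartet=1 acc=0x1D bytes_emitted=6
After char 9 ('A'=0): chars_in_quartet=2 acc=0x740 bytes_emitted=6
After char 10 ('s'=44): chars_in_quartet=3 acc=0x1D02C bytes_emitted=6
After char 11 ('4'=56): chars_in_quartet=4 acc=0x740B38 -> emit 74 0B 38, reset; bytes_emitted=9

Answer: 6F 63 B7 CD 3F D3 74 0B 38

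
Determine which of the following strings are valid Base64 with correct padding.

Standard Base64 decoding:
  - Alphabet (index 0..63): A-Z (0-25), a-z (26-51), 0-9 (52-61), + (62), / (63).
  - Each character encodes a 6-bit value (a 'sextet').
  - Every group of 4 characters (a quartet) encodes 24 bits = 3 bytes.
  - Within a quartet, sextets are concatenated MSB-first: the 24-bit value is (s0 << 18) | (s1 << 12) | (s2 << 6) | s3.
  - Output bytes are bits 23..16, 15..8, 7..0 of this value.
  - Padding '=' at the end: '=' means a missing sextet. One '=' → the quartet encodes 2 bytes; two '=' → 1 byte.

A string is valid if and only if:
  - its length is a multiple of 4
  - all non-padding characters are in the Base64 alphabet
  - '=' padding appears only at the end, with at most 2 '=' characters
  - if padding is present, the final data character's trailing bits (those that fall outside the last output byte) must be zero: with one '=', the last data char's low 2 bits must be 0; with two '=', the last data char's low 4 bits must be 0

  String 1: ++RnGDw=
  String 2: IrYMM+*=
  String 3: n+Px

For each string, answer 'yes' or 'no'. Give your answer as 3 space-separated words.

String 1: '++RnGDw=' → valid
String 2: 'IrYMM+*=' → invalid (bad char(s): ['*'])
String 3: 'n+Px' → valid

Answer: yes no yes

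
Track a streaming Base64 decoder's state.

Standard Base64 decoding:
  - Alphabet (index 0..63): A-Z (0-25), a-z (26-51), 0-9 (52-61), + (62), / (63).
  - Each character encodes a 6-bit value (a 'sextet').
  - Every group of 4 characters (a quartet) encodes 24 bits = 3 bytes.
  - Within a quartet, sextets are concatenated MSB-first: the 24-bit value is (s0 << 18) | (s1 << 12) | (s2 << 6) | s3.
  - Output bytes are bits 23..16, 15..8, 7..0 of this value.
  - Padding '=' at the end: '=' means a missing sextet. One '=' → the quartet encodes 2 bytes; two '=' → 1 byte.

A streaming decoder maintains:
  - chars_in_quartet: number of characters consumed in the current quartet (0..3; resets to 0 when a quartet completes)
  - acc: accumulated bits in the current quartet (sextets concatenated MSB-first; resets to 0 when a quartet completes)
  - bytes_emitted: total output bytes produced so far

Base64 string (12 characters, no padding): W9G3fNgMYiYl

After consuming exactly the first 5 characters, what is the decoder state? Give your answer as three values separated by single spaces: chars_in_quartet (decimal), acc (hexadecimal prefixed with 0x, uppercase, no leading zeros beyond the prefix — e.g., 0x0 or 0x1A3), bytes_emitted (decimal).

After char 0 ('W'=22): chars_in_quartet=1 acc=0x16 bytes_emitted=0
After char 1 ('9'=61): chars_in_quartet=2 acc=0x5BD bytes_emitted=0
After char 2 ('G'=6): chars_in_quartet=3 acc=0x16F46 bytes_emitted=0
After char 3 ('3'=55): chars_in_quartet=4 acc=0x5BD1B7 -> emit 5B D1 B7, reset; bytes_emitted=3
After char 4 ('f'=31): chars_in_quartet=1 acc=0x1F bytes_emitted=3

Answer: 1 0x1F 3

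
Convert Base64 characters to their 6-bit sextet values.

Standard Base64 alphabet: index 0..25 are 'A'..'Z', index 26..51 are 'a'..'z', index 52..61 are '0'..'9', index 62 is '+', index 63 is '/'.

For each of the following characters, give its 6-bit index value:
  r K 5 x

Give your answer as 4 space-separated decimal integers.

'r': a..z range, 26 + ord('r') − ord('a') = 43
'K': A..Z range, ord('K') − ord('A') = 10
'5': 0..9 range, 52 + ord('5') − ord('0') = 57
'x': a..z range, 26 + ord('x') − ord('a') = 49

Answer: 43 10 57 49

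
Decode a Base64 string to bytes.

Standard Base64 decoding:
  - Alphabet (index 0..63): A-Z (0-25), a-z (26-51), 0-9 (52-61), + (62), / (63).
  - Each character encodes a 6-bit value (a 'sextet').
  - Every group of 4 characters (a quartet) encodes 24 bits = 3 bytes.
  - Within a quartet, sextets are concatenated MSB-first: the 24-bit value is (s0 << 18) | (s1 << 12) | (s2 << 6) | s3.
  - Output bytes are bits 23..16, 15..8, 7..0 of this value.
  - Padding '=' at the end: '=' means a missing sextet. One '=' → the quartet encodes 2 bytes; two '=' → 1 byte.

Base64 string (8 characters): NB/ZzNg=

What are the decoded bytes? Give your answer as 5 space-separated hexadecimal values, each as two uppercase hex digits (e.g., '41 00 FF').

Answer: 34 1F D9 CC D8

Derivation:
After char 0 ('N'=13): chars_in_quartet=1 acc=0xD bytes_emitted=0
After char 1 ('B'=1): chars_in_quartet=2 acc=0x341 bytes_emitted=0
After char 2 ('/'=63): chars_in_quartet=3 acc=0xD07F bytes_emitted=0
After char 3 ('Z'=25): chars_in_quartet=4 acc=0x341FD9 -> emit 34 1F D9, reset; bytes_emitted=3
After char 4 ('z'=51): chars_in_quartet=1 acc=0x33 bytes_emitted=3
After char 5 ('N'=13): chars_in_quartet=2 acc=0xCCD bytes_emitted=3
After char 6 ('g'=32): chars_in_quartet=3 acc=0x33360 bytes_emitted=3
Padding '=': partial quartet acc=0x33360 -> emit CC D8; bytes_emitted=5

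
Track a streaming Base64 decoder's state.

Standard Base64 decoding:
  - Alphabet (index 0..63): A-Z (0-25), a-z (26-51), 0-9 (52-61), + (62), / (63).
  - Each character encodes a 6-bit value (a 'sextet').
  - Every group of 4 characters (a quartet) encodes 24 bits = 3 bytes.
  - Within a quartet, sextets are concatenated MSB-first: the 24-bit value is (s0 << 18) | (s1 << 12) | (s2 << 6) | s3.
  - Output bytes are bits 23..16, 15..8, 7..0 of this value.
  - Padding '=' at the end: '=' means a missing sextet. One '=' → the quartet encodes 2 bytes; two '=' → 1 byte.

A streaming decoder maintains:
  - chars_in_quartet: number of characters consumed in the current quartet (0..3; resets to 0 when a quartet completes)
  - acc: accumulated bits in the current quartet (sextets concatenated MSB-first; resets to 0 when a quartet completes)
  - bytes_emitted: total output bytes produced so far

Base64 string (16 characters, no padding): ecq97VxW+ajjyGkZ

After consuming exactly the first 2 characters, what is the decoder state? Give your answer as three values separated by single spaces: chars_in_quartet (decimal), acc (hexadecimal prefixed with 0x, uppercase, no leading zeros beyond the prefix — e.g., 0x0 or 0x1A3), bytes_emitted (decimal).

Answer: 2 0x79C 0

Derivation:
After char 0 ('e'=30): chars_in_quartet=1 acc=0x1E bytes_emitted=0
After char 1 ('c'=28): chars_in_quartet=2 acc=0x79C bytes_emitted=0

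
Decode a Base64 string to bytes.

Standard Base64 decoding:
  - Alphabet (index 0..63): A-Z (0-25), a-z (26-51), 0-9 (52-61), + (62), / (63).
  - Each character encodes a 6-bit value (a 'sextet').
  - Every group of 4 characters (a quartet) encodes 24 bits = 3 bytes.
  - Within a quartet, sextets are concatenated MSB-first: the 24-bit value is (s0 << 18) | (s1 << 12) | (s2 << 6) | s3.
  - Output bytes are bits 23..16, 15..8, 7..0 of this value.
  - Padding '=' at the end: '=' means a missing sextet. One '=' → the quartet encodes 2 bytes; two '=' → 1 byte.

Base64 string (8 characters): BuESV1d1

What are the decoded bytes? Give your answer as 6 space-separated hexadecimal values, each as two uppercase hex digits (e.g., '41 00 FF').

After char 0 ('B'=1): chars_in_quartet=1 acc=0x1 bytes_emitted=0
After char 1 ('u'=46): chars_in_quartet=2 acc=0x6E bytes_emitted=0
After char 2 ('E'=4): chars_in_quartet=3 acc=0x1B84 bytes_emitted=0
After char 3 ('S'=18): chars_in_quartet=4 acc=0x6E112 -> emit 06 E1 12, reset; bytes_emitted=3
After char 4 ('V'=21): chars_in_quartet=1 acc=0x15 bytes_emitted=3
After char 5 ('1'=53): chars_in_quartet=2 acc=0x575 bytes_emitted=3
After char 6 ('d'=29): chars_in_quartet=3 acc=0x15D5D bytes_emitted=3
After char 7 ('1'=53): chars_in_quartet=4 acc=0x575775 -> emit 57 57 75, reset; bytes_emitted=6

Answer: 06 E1 12 57 57 75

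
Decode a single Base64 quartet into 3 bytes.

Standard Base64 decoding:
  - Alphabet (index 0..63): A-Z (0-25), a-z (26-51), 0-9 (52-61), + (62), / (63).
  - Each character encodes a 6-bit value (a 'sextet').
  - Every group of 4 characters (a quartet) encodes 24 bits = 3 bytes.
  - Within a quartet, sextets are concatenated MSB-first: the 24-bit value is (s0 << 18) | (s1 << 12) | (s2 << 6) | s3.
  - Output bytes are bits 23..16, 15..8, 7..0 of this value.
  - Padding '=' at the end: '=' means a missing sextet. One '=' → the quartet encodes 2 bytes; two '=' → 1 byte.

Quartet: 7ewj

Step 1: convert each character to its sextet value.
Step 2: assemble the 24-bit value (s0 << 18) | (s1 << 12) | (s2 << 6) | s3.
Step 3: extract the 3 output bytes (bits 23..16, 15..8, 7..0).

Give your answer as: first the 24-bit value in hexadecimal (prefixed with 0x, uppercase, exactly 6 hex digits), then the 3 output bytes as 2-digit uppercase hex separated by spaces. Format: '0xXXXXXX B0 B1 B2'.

Sextets: 7=59, e=30, w=48, j=35
24-bit: (59<<18) | (30<<12) | (48<<6) | 35
      = 0xEC0000 | 0x01E000 | 0x000C00 | 0x000023
      = 0xEDEC23
Bytes: (v>>16)&0xFF=ED, (v>>8)&0xFF=EC, v&0xFF=23

Answer: 0xEDEC23 ED EC 23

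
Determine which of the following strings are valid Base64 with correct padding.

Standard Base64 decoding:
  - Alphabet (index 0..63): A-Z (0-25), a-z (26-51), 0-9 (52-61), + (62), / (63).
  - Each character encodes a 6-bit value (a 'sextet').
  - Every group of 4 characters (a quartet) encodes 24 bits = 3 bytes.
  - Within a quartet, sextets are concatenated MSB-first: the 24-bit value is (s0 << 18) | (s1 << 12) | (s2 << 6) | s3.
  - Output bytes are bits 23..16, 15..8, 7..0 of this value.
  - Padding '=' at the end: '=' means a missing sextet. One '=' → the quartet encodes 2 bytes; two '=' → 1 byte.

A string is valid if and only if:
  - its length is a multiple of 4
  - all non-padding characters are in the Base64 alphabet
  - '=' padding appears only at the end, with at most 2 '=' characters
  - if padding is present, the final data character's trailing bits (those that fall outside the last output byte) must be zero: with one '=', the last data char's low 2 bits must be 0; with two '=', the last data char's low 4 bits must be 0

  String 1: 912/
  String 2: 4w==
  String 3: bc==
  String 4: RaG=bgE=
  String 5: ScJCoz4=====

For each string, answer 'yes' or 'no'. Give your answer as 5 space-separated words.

Answer: yes yes no no no

Derivation:
String 1: '912/' → valid
String 2: '4w==' → valid
String 3: 'bc==' → invalid (bad trailing bits)
String 4: 'RaG=bgE=' → invalid (bad char(s): ['=']; '=' in middle)
String 5: 'ScJCoz4=====' → invalid (5 pad chars (max 2))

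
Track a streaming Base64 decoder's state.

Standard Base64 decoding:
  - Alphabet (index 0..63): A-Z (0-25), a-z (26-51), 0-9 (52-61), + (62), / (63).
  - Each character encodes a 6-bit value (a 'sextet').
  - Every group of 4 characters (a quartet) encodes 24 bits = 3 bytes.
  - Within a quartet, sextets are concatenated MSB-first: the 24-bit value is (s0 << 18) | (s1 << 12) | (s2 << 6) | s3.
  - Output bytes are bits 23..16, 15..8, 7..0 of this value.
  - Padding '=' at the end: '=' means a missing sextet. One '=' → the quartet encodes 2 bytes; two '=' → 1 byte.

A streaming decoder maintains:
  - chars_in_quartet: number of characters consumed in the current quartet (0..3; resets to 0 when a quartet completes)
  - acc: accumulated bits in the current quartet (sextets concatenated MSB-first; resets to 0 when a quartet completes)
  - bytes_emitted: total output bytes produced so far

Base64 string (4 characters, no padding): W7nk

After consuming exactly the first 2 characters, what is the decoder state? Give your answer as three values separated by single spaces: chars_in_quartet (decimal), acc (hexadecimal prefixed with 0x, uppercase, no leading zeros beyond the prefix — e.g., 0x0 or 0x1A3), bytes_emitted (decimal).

After char 0 ('W'=22): chars_in_quartet=1 acc=0x16 bytes_emitted=0
After char 1 ('7'=59): chars_in_quartet=2 acc=0x5BB bytes_emitted=0

Answer: 2 0x5BB 0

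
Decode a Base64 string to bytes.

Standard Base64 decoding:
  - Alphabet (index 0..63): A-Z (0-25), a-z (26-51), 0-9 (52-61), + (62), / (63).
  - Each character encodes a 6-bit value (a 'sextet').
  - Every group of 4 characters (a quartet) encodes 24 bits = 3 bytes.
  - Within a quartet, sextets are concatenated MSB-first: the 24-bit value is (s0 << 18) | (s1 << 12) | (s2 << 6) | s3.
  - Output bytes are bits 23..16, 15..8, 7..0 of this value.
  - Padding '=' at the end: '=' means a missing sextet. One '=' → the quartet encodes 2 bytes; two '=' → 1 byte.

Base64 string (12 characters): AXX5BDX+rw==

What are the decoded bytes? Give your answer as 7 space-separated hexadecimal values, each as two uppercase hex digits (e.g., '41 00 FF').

Answer: 01 75 F9 04 35 FE AF

Derivation:
After char 0 ('A'=0): chars_in_quartet=1 acc=0x0 bytes_emitted=0
After char 1 ('X'=23): chars_in_quartet=2 acc=0x17 bytes_emitted=0
After char 2 ('X'=23): chars_in_quartet=3 acc=0x5D7 bytes_emitted=0
After char 3 ('5'=57): chars_in_quartet=4 acc=0x175F9 -> emit 01 75 F9, reset; bytes_emitted=3
After char 4 ('B'=1): chars_in_quartet=1 acc=0x1 bytes_emitted=3
After char 5 ('D'=3): chars_in_quartet=2 acc=0x43 bytes_emitted=3
After char 6 ('X'=23): chars_in_quartet=3 acc=0x10D7 bytes_emitted=3
After char 7 ('+'=62): chars_in_quartet=4 acc=0x435FE -> emit 04 35 FE, reset; bytes_emitted=6
After char 8 ('r'=43): chars_in_quartet=1 acc=0x2B bytes_emitted=6
After char 9 ('w'=48): chars_in_quartet=2 acc=0xAF0 bytes_emitted=6
Padding '==': partial quartet acc=0xAF0 -> emit AF; bytes_emitted=7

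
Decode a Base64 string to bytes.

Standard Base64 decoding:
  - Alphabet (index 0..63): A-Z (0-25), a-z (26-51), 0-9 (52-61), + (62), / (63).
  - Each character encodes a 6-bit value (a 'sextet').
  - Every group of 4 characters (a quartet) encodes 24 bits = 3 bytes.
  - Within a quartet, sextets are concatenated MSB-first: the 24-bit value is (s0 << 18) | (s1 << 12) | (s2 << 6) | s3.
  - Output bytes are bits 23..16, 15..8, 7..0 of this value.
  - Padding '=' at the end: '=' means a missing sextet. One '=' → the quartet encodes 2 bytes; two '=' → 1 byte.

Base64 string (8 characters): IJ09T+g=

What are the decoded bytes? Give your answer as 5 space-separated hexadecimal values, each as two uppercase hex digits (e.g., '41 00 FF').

Answer: 20 9D 3D 4F E8

Derivation:
After char 0 ('I'=8): chars_in_quartet=1 acc=0x8 bytes_emitted=0
After char 1 ('J'=9): chars_in_quartet=2 acc=0x209 bytes_emitted=0
After char 2 ('0'=52): chars_in_quartet=3 acc=0x8274 bytes_emitted=0
After char 3 ('9'=61): chars_in_quartet=4 acc=0x209D3D -> emit 20 9D 3D, reset; bytes_emitted=3
After char 4 ('T'=19): chars_in_quartet=1 acc=0x13 bytes_emitted=3
After char 5 ('+'=62): chars_in_quartet=2 acc=0x4FE bytes_emitted=3
After char 6 ('g'=32): chars_in_quartet=3 acc=0x13FA0 bytes_emitted=3
Padding '=': partial quartet acc=0x13FA0 -> emit 4F E8; bytes_emitted=5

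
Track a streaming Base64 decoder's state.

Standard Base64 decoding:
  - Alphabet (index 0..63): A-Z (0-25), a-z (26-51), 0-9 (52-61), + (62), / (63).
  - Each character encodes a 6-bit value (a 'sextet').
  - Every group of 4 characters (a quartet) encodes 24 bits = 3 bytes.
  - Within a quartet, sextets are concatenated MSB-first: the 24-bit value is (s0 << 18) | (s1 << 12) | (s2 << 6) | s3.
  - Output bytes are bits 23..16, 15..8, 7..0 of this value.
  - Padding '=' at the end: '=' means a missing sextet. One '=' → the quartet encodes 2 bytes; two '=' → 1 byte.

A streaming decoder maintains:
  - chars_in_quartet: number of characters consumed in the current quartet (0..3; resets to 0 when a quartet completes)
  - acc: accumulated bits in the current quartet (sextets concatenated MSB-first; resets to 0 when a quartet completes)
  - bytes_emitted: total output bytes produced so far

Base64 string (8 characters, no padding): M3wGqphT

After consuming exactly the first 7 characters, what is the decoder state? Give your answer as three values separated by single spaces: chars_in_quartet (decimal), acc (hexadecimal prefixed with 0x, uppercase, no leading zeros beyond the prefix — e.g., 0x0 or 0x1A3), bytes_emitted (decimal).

After char 0 ('M'=12): chars_in_quartet=1 acc=0xC bytes_emitted=0
After char 1 ('3'=55): chars_in_quartet=2 acc=0x337 bytes_emitted=0
After char 2 ('w'=48): chars_in_quartet=3 acc=0xCDF0 bytes_emitted=0
After char 3 ('G'=6): chars_in_quartet=4 acc=0x337C06 -> emit 33 7C 06, reset; bytes_emitted=3
After char 4 ('q'=42): chars_in_quartet=1 acc=0x2A bytes_emitted=3
After char 5 ('p'=41): chars_in_quartet=2 acc=0xAA9 bytes_emitted=3
After char 6 ('h'=33): chars_in_quartet=3 acc=0x2AA61 bytes_emitted=3

Answer: 3 0x2AA61 3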